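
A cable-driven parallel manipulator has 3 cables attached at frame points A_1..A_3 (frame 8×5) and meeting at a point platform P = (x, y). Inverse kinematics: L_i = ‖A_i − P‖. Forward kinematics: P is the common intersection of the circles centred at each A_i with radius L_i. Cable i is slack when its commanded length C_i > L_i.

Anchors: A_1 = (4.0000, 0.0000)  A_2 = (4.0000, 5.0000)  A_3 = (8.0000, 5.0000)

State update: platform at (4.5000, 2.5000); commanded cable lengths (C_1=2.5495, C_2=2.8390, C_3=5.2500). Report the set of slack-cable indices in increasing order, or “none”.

i=1: geometric 2.5495 vs commanded 2.5495 ⇒ taut
i=2: geometric 2.5495 vs commanded 2.8390 ⇒ slack
i=3: geometric 4.3012 vs commanded 5.2500 ⇒ slack

2, 3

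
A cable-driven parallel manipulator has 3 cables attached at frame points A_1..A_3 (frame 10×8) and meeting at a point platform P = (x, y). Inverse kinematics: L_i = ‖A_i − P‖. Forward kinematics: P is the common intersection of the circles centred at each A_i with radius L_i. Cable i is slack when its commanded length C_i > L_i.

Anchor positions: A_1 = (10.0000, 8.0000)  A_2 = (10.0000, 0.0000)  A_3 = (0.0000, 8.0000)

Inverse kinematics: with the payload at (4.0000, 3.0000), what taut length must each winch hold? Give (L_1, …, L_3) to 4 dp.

(7.8102, 6.7082, 6.4031)

L_1 = √((10.0000−4.0000)² + (8.0000−3.0000)²) = 7.8102
L_2 = √((10.0000−4.0000)² + (0.0000−3.0000)²) = 6.7082
L_3 = √((0.0000−4.0000)² + (8.0000−3.0000)²) = 6.4031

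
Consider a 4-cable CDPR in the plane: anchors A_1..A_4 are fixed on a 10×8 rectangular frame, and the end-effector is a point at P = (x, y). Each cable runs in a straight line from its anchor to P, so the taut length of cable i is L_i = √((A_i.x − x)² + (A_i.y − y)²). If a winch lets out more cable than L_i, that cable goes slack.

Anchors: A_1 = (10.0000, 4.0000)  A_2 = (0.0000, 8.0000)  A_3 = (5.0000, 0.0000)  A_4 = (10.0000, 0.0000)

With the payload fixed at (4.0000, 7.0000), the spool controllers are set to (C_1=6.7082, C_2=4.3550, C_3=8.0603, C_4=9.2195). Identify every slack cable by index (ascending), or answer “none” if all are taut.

cable 1: √((6.0000)²+(-3.0000)²)=6.7082, C_1=6.7082: taut
cable 2: √((-4.0000)²+(1.0000)²)=4.1231, C_2=4.3550: slack
cable 3: √((1.0000)²+(-7.0000)²)=7.0711, C_3=8.0603: slack
cable 4: √((6.0000)²+(-7.0000)²)=9.2195, C_4=9.2195: taut

2, 3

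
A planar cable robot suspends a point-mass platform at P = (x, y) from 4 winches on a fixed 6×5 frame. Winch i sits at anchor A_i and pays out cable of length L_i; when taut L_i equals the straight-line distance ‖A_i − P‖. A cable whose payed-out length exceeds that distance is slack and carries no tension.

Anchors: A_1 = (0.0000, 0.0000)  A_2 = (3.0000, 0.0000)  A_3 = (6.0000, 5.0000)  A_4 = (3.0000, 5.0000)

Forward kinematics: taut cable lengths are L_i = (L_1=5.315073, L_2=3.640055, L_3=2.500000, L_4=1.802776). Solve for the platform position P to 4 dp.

circle eqns → linear via eq_j − eq_1; set q_j = A_j·A_j − L_j²
q_1 = 0.0000+0.0000−28.2500 = -28.2500
-6.0000·x + 0.0000·y = q_1−q_2 = -24.0000
-12.0000·x − 10.0000·y = q_1−q_3 = -83.0000
-6.0000·x − 10.0000·y = q_1−q_4 = -59.0000
solve first two rows → x=4.0000, y=3.5000
check cable 4: ‖A_4−P‖² = 3.2500 ≈ L_4² = 3.2500 ✓

(4.0000, 3.5000)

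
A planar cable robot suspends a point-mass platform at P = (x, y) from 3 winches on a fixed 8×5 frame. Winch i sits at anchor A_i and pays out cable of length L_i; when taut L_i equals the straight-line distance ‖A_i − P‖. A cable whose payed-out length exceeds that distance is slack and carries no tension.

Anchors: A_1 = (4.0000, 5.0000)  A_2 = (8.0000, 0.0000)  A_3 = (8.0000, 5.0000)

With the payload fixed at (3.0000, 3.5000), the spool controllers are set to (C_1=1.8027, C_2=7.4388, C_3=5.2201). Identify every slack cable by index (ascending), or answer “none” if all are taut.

2

cable 1: √((1.0000)²+(1.5000)²)=1.8028, C_1=1.8027: taut
cable 2: √((5.0000)²+(-3.5000)²)=6.1033, C_2=7.4388: slack
cable 3: √((5.0000)²+(1.5000)²)=5.2202, C_3=5.2201: taut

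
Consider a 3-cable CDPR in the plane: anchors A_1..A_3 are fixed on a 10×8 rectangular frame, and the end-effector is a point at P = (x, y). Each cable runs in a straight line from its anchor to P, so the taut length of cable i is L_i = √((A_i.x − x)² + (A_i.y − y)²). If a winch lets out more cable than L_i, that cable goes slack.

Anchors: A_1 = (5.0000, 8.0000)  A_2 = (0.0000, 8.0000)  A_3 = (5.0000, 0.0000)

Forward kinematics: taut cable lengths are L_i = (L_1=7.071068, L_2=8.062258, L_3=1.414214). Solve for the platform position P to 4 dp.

expand ‖A_i−P‖²=L_i² and subtract eq 1 (q_i ≔ ‖A_i‖²−L_i²)
q_1 = 25.0000+64.0000−50.0000 = 39.0000
eq1−eq2 → [10.0000  0.0000]·P = 40.0000
eq1−eq3 → [0.0000  16.0000]·P = 16.0000
2×2 solve → P = (4.0000, 1.0000)

(4.0000, 1.0000)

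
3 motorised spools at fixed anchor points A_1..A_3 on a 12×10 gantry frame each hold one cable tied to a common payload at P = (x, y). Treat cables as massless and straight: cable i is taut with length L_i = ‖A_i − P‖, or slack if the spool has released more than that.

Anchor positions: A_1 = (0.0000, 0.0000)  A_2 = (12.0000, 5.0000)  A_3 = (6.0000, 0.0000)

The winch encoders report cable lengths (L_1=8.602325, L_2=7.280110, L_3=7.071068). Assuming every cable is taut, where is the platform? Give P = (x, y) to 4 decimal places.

each cable: (A_i−P)·(A_i−P) = L_i²; let k_i = ‖A_i‖²−L_i²
k_1 = 0.0000+0.0000−74.0000 = -74.0000
row 1: -24.0000x − 10.0000y = -190.0000  (k_2=116.0000)
row 2: -12.0000x + 0.0000y = -60.0000  (k_3=-14.0000)
Cramer on rows 1–2 → x = 5.0000, y = 7.0000

(5.0000, 7.0000)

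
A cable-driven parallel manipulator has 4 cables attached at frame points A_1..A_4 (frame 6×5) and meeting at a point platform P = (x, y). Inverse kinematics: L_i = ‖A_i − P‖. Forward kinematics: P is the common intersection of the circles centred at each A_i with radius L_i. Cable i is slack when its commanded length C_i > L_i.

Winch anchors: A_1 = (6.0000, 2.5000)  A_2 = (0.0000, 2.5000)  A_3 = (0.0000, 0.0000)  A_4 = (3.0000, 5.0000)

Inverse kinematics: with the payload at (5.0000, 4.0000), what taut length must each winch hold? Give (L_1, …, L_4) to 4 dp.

(1.8028, 5.2202, 6.4031, 2.2361)

cable 1: Δx=1.0000, Δy=-1.5000; L_1 = √(Δx²+Δy²) = 1.8028
cable 2: Δx=-5.0000, Δy=-1.5000; L_2 = √(Δx²+Δy²) = 5.2202
cable 3: Δx=-5.0000, Δy=-4.0000; L_3 = √(Δx²+Δy²) = 6.4031
cable 4: Δx=-2.0000, Δy=1.0000; L_4 = √(Δx²+Δy²) = 2.2361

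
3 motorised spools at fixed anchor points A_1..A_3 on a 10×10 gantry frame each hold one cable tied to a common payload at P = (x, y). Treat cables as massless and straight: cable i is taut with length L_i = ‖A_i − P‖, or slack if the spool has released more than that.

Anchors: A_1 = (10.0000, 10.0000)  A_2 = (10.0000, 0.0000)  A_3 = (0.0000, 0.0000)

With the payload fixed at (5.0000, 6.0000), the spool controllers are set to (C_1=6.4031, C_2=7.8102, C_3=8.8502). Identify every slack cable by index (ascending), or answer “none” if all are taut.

i=1: geometric 6.4031 vs commanded 6.4031 ⇒ taut
i=2: geometric 7.8102 vs commanded 7.8102 ⇒ taut
i=3: geometric 7.8102 vs commanded 8.8502 ⇒ slack

3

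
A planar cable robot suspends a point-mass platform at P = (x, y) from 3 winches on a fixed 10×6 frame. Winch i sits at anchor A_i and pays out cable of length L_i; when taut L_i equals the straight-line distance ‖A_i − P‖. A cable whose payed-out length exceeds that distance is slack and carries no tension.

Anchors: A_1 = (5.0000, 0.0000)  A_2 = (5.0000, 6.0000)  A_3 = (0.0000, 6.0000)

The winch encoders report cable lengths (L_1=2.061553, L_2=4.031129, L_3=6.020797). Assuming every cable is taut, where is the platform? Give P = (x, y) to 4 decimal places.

(4.5000, 2.0000)

each cable: (A_i−P)·(A_i−P) = L_i²; let c_i = ‖A_i‖²−L_i²
c_1 = 25.0000+0.0000−4.2500 = 20.7500
row 1: 0.0000x − 12.0000y = -24.0000  (c_2=44.7500)
row 2: 10.0000x − 12.0000y = 21.0000  (c_3=-0.2500)
Cramer on rows 1–2 → x = 4.5000, y = 2.0000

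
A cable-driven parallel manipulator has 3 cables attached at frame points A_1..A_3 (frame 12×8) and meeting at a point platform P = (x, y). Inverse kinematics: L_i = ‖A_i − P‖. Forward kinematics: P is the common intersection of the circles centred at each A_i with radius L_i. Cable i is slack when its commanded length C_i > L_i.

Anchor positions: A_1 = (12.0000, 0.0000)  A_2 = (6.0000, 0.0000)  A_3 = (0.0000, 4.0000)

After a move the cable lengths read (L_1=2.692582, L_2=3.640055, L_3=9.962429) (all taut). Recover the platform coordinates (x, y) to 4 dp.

expand ‖A_i−P‖²=L_i² and subtract eq 1 (q_i ≔ ‖A_i‖²−L_i²)
q_1 = 144.0000+0.0000−7.2500 = 136.7500
eq1−eq2 → [12.0000  0.0000]·P = 114.0000
eq1−eq3 → [24.0000  -8.0000]·P = 220.0000
2×2 solve → P = (9.5000, 1.0000)

(9.5000, 1.0000)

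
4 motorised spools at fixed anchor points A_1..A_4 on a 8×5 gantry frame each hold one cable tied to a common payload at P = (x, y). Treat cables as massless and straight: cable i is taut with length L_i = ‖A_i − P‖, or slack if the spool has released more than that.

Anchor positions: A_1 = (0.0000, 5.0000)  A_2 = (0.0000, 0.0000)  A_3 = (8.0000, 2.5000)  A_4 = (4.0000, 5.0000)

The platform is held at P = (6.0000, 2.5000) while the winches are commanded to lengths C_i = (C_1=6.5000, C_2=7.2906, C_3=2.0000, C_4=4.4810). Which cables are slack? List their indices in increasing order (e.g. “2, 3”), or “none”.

i=1: geometric 6.5000 vs commanded 6.5000 ⇒ taut
i=2: geometric 6.5000 vs commanded 7.2906 ⇒ slack
i=3: geometric 2.0000 vs commanded 2.0000 ⇒ taut
i=4: geometric 3.2016 vs commanded 4.4810 ⇒ slack

2, 4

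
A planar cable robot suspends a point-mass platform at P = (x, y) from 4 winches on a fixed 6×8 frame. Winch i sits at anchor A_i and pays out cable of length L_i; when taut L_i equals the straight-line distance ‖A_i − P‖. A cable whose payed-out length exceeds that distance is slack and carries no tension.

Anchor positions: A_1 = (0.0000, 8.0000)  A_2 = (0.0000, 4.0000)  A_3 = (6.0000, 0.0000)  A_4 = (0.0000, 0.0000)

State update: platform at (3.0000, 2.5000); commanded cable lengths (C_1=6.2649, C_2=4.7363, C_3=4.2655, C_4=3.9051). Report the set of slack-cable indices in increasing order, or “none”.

cable 1: √((-3.0000)²+(5.5000)²)=6.2650, C_1=6.2649: taut
cable 2: √((-3.0000)²+(1.5000)²)=3.3541, C_2=4.7363: slack
cable 3: √((3.0000)²+(-2.5000)²)=3.9051, C_3=4.2655: slack
cable 4: √((-3.0000)²+(-2.5000)²)=3.9051, C_4=3.9051: taut

2, 3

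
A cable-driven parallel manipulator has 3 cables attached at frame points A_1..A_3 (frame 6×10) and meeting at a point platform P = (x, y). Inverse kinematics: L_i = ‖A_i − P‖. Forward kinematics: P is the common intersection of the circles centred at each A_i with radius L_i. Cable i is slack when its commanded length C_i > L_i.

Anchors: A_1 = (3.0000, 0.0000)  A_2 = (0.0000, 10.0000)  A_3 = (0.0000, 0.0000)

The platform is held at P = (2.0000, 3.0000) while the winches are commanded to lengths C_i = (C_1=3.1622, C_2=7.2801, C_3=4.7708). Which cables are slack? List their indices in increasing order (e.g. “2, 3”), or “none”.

3

cable 1: L_1 = ‖A_1−P‖ = 3.1623;  C_1 = 3.1622 → taut
cable 2: L_2 = ‖A_2−P‖ = 7.2801;  C_2 = 7.2801 → taut
cable 3: L_3 = ‖A_3−P‖ = 3.6056;  C_3 = 4.7708 → slack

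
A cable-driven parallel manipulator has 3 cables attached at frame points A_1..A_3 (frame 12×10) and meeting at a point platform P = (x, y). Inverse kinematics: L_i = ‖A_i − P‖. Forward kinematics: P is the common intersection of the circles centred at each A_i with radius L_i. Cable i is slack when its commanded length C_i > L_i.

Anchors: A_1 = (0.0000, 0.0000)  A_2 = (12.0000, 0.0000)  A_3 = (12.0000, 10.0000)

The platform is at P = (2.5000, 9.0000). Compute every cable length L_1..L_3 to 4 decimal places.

L_1 = √((0.0000−2.5000)² + (0.0000−9.0000)²) = 9.3408
L_2 = √((12.0000−2.5000)² + (0.0000−9.0000)²) = 13.0863
L_3 = √((12.0000−2.5000)² + (10.0000−9.0000)²) = 9.5525

(9.3408, 13.0863, 9.5525)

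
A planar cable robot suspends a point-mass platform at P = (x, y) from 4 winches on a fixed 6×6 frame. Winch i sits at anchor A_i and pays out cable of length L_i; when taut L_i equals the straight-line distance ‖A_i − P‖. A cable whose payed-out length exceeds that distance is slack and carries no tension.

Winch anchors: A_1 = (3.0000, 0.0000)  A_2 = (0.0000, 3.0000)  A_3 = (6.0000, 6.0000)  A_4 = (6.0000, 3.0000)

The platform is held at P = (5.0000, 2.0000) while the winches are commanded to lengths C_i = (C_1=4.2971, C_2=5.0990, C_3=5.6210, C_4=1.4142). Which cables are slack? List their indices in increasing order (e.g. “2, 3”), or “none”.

1, 3

i=1: geometric 2.8284 vs commanded 4.2971 ⇒ slack
i=2: geometric 5.0990 vs commanded 5.0990 ⇒ taut
i=3: geometric 4.1231 vs commanded 5.6210 ⇒ slack
i=4: geometric 1.4142 vs commanded 1.4142 ⇒ taut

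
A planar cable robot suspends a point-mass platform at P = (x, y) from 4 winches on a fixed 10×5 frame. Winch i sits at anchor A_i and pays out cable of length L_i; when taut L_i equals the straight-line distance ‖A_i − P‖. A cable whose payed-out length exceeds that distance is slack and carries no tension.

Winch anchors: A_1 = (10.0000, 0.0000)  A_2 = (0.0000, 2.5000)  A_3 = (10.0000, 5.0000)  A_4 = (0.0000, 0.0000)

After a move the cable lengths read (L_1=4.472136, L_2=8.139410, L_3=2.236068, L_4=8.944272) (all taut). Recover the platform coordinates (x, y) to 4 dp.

(8.0000, 4.0000)

circle eqns → linear via eq_j − eq_1; set k_j = A_j·A_j − L_j²
k_1 = 100.0000+0.0000−20.0000 = 80.0000
20.0000·x − 5.0000·y = k_1−k_2 = 140.0000
0.0000·x − 10.0000·y = k_1−k_3 = -40.0000
20.0000·x + 0.0000·y = k_1−k_4 = 160.0000
solve first two rows → x=8.0000, y=4.0000
check cable 4: ‖A_4−P‖² = 80.0000 ≈ L_4² = 80.0000 ✓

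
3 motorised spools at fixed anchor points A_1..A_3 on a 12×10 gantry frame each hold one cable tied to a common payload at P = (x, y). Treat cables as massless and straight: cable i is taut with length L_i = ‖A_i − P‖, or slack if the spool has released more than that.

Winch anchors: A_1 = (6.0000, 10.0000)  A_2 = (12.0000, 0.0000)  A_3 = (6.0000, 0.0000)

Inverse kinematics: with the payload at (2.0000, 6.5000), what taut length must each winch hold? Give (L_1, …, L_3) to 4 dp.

(5.3151, 11.9269, 7.6322)

L_1: Δ = A_1−P = (4.0000, 3.5000) → ‖Δ‖ = √28.2500 = 5.3151
L_2: Δ = A_2−P = (10.0000, -6.5000) → ‖Δ‖ = √142.2500 = 11.9269
L_3: Δ = A_3−P = (4.0000, -6.5000) → ‖Δ‖ = √58.2500 = 7.6322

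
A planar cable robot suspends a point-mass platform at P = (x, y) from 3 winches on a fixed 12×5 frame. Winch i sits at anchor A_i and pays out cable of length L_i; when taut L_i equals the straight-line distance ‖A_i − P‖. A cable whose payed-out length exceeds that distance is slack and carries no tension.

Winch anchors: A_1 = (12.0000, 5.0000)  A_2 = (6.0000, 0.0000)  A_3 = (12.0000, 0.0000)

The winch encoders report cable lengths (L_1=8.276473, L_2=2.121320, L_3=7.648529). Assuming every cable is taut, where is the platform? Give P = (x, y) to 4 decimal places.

(4.5000, 1.5000)

expand ‖A_i−P‖²=L_i² and subtract eq 1 (c_i ≔ ‖A_i‖²−L_i²)
c_1 = 144.0000+25.0000−68.5000 = 100.5000
eq1−eq2 → [12.0000  10.0000]·P = 69.0000
eq1−eq3 → [0.0000  10.0000]·P = 15.0000
2×2 solve → P = (4.5000, 1.5000)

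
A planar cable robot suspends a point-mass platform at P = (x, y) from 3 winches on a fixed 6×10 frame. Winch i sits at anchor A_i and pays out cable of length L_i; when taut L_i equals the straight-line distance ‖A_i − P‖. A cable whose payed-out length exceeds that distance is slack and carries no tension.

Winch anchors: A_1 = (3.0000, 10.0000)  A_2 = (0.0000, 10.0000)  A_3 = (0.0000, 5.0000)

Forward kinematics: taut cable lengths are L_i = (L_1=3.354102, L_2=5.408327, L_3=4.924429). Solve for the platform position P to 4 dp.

circle eqns → linear via eq_j − eq_1; set q_j = A_j·A_j − L_j²
q_1 = 9.0000+100.0000−11.2500 = 97.7500
6.0000·x + 0.0000·y = q_1−q_2 = 27.0000
6.0000·x + 10.0000·y = q_1−q_3 = 97.0000
solve first two rows → x=4.5000, y=7.0000

(4.5000, 7.0000)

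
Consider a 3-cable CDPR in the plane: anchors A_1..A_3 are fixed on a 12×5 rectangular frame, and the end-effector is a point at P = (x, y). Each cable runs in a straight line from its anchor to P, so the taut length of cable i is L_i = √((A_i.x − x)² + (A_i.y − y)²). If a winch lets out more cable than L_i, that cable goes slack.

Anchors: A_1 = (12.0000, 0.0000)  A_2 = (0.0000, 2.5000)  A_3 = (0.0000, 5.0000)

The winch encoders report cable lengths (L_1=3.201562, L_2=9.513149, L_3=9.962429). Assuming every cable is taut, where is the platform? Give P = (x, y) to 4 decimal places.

circle eqns → linear via eq_j − eq_1; set k_j = A_j·A_j − L_j²
k_1 = 144.0000+0.0000−10.2500 = 133.7500
24.0000·x − 5.0000·y = k_1−k_2 = 218.0000
24.0000·x − 10.0000·y = k_1−k_3 = 208.0000
solve first two rows → x=9.5000, y=2.0000

(9.5000, 2.0000)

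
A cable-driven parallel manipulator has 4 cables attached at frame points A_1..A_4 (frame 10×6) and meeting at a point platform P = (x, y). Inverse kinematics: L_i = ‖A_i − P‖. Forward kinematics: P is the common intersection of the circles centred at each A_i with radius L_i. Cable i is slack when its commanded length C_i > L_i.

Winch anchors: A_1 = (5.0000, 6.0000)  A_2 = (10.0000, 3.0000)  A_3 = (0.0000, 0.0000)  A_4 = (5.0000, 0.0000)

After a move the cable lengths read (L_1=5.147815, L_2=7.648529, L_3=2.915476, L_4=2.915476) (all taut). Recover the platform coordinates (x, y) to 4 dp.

(2.5000, 1.5000)

expand ‖A_i−P‖²=L_i² and subtract eq 1 (k_i ≔ ‖A_i‖²−L_i²)
k_1 = 25.0000+36.0000−26.5000 = 34.5000
eq1−eq2 → [-10.0000  6.0000]·P = -16.0000
eq1−eq3 → [10.0000  12.0000]·P = 43.0000
eq1−eq4 → [0.0000  12.0000]·P = 18.0000
2×2 solve → P = (2.5000, 1.5000)
check cable 4: ‖A_4−P‖² = 8.5000 ≈ L_4² = 8.5000 ✓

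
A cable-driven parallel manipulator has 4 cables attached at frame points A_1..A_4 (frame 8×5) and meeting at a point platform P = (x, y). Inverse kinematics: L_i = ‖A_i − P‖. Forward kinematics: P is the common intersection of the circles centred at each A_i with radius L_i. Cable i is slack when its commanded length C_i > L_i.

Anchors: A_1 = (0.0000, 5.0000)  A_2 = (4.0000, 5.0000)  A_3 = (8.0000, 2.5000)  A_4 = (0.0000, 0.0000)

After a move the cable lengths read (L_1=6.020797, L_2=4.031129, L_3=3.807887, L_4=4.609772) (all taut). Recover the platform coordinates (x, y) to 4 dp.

circle eqns → linear via eq_j − eq_1; set q_j = A_j·A_j − L_j²
q_1 = 0.0000+25.0000−36.2500 = -11.2500
-8.0000·x + 0.0000·y = q_1−q_2 = -36.0000
-16.0000·x + 5.0000·y = q_1−q_3 = -67.0000
0.0000·x + 10.0000·y = q_1−q_4 = 10.0000
solve first two rows → x=4.5000, y=1.0000
check cable 4: ‖A_4−P‖² = 21.2500 ≈ L_4² = 21.2500 ✓

(4.5000, 1.0000)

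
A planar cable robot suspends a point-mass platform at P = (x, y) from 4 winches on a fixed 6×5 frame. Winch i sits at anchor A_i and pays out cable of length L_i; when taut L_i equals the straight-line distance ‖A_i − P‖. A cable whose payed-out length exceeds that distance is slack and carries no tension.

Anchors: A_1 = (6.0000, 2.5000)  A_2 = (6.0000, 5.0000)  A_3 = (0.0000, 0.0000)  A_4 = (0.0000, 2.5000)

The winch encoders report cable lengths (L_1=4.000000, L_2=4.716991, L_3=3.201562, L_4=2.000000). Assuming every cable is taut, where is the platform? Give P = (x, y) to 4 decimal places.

(2.0000, 2.5000)

each cable: (A_i−P)·(A_i−P) = L_i²; let q_i = ‖A_i‖²−L_i²
q_1 = 36.0000+6.2500−16.0000 = 26.2500
row 1: 0.0000x − 5.0000y = -12.5000  (q_2=38.7500)
row 2: 12.0000x + 5.0000y = 36.5000  (q_3=-10.2500)
row 3: 12.0000x + 0.0000y = 24.0000  (q_4=2.2500)
Cramer on rows 1–2 → x = 2.0000, y = 2.5000
check cable 4: ‖A_4−P‖² = 4.0000 ≈ L_4² = 4.0000 ✓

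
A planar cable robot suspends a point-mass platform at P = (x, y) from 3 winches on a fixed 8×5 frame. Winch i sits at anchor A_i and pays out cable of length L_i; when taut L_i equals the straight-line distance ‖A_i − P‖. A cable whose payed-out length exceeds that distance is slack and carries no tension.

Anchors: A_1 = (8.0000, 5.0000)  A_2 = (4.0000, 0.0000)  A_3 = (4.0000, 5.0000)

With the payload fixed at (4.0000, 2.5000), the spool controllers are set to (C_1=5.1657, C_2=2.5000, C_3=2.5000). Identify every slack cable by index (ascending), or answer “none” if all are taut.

cable 1: √((4.0000)²+(2.5000)²)=4.7170, C_1=5.1657: slack
cable 2: √((0.0000)²+(-2.5000)²)=2.5000, C_2=2.5000: taut
cable 3: √((0.0000)²+(2.5000)²)=2.5000, C_3=2.5000: taut

1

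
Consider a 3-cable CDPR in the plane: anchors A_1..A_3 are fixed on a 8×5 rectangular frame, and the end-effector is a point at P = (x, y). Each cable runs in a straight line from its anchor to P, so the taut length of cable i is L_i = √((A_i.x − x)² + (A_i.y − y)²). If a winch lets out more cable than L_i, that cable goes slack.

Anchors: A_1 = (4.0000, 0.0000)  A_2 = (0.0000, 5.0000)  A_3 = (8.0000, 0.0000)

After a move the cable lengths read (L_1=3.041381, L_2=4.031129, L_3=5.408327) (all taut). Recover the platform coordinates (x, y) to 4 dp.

circle eqns → linear via eq_j − eq_1; set q_j = A_j·A_j − L_j²
q_1 = 16.0000+0.0000−9.2500 = 6.7500
8.0000·x − 10.0000·y = q_1−q_2 = -2.0000
-8.0000·x + 0.0000·y = q_1−q_3 = -28.0000
solve first two rows → x=3.5000, y=3.0000

(3.5000, 3.0000)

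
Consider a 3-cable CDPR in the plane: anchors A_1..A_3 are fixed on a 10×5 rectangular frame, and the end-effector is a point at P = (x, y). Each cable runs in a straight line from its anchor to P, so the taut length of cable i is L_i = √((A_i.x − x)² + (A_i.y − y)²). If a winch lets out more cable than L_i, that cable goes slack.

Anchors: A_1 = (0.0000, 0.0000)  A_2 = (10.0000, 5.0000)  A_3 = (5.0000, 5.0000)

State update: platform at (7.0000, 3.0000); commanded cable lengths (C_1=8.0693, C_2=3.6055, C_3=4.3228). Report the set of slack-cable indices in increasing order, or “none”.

1, 3

cable 1: √((-7.0000)²+(-3.0000)²)=7.6158, C_1=8.0693: slack
cable 2: √((3.0000)²+(2.0000)²)=3.6056, C_2=3.6055: taut
cable 3: √((-2.0000)²+(2.0000)²)=2.8284, C_3=4.3228: slack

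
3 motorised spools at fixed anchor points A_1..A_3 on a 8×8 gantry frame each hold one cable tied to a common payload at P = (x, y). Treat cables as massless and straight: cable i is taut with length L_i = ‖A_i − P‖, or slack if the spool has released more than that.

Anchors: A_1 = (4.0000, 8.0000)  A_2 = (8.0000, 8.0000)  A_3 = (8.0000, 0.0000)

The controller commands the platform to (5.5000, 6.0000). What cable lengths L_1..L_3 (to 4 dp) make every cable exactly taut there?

cable 1: Δx=-1.5000, Δy=2.0000; L_1 = √(Δx²+Δy²) = 2.5000
cable 2: Δx=2.5000, Δy=2.0000; L_2 = √(Δx²+Δy²) = 3.2016
cable 3: Δx=2.5000, Δy=-6.0000; L_3 = √(Δx²+Δy²) = 6.5000

(2.5000, 3.2016, 6.5000)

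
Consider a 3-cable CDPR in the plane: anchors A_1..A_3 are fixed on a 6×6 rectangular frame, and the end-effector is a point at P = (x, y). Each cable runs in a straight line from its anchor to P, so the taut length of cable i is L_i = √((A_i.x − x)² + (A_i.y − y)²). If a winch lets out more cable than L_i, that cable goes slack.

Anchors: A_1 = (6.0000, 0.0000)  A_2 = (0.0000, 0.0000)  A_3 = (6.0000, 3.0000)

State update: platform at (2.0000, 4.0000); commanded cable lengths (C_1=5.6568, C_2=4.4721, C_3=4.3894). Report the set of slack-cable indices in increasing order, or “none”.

3

cable 1: L_1 = ‖A_1−P‖ = 5.6569;  C_1 = 5.6568 → taut
cable 2: L_2 = ‖A_2−P‖ = 4.4721;  C_2 = 4.4721 → taut
cable 3: L_3 = ‖A_3−P‖ = 4.1231;  C_3 = 4.3894 → slack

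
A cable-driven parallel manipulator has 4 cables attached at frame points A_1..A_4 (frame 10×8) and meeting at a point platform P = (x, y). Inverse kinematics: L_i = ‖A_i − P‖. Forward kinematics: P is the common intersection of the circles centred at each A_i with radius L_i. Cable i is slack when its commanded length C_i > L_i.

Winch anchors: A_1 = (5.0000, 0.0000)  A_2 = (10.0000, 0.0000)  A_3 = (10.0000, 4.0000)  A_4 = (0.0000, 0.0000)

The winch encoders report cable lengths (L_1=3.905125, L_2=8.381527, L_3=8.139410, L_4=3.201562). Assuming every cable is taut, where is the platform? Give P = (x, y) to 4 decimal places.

(2.0000, 2.5000)

circle eqns → linear via eq_j − eq_1; set k_j = A_j·A_j − L_j²
k_1 = 25.0000+0.0000−15.2500 = 9.7500
-10.0000·x + 0.0000·y = k_1−k_2 = -20.0000
-10.0000·x − 8.0000·y = k_1−k_3 = -40.0000
10.0000·x + 0.0000·y = k_1−k_4 = 20.0000
solve first two rows → x=2.0000, y=2.5000
check cable 4: ‖A_4−P‖² = 10.2500 ≈ L_4² = 10.2500 ✓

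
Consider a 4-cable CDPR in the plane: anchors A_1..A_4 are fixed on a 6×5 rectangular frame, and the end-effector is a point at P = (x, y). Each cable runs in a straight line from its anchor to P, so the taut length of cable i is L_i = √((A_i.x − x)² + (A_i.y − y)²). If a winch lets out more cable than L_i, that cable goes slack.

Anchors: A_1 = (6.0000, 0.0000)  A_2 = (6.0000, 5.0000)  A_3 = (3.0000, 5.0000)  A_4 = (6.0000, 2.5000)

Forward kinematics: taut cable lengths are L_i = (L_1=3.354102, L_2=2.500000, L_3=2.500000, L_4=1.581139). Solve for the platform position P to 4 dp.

(4.5000, 3.0000)

circle eqns → linear via eq_j − eq_1; set q_j = A_j·A_j − L_j²
q_1 = 36.0000+0.0000−11.2500 = 24.7500
0.0000·x − 10.0000·y = q_1−q_2 = -30.0000
6.0000·x − 10.0000·y = q_1−q_3 = -3.0000
0.0000·x − 5.0000·y = q_1−q_4 = -15.0000
solve first two rows → x=4.5000, y=3.0000
check cable 4: ‖A_4−P‖² = 2.5000 ≈ L_4² = 2.5000 ✓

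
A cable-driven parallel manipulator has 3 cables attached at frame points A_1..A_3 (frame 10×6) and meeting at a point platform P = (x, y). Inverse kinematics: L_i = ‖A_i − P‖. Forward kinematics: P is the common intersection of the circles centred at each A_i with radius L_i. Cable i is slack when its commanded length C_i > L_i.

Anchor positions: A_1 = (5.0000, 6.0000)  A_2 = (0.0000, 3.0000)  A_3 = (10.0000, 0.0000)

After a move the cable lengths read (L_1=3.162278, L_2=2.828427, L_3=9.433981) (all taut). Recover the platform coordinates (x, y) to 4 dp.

each cable: (A_i−P)·(A_i−P) = L_i²; let k_i = ‖A_i‖²−L_i²
k_1 = 25.0000+36.0000−10.0000 = 51.0000
row 1: 10.0000x + 6.0000y = 50.0000  (k_2=1.0000)
row 2: -10.0000x + 12.0000y = 40.0000  (k_3=11.0000)
Cramer on rows 1–2 → x = 2.0000, y = 5.0000

(2.0000, 5.0000)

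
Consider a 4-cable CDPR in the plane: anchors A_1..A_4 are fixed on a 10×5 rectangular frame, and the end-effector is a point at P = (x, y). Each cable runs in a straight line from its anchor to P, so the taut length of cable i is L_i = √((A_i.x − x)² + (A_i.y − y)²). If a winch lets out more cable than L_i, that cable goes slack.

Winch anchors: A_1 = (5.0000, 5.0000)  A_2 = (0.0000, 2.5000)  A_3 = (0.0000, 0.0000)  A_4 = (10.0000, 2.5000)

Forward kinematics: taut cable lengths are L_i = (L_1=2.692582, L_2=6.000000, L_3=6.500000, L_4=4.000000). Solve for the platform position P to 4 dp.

expand ‖A_i−P‖²=L_i² and subtract eq 1 (c_i ≔ ‖A_i‖²−L_i²)
c_1 = 25.0000+25.0000−7.2500 = 42.7500
eq1−eq2 → [10.0000  5.0000]·P = 72.5000
eq1−eq3 → [10.0000  10.0000]·P = 85.0000
eq1−eq4 → [-10.0000  5.0000]·P = -47.5000
2×2 solve → P = (6.0000, 2.5000)
check cable 4: ‖A_4−P‖² = 16.0000 ≈ L_4² = 16.0000 ✓

(6.0000, 2.5000)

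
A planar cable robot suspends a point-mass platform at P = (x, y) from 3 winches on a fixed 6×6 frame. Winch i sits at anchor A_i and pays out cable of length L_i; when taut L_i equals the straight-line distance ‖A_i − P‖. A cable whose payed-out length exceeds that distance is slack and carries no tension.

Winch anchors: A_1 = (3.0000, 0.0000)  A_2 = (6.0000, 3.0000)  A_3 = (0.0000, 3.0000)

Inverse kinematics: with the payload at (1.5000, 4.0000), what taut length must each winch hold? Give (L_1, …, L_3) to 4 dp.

L_1: Δ = A_1−P = (1.5000, -4.0000) → ‖Δ‖ = √18.2500 = 4.2720
L_2: Δ = A_2−P = (4.5000, -1.0000) → ‖Δ‖ = √21.2500 = 4.6098
L_3: Δ = A_3−P = (-1.5000, -1.0000) → ‖Δ‖ = √3.2500 = 1.8028

(4.2720, 4.6098, 1.8028)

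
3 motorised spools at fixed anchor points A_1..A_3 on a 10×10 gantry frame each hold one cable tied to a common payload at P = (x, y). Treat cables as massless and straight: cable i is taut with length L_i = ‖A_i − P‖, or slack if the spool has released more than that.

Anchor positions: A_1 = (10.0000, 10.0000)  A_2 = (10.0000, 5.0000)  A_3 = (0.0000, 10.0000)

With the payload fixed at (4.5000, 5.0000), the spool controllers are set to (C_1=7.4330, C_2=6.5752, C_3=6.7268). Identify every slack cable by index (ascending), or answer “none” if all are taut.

cable 1: √((5.5000)²+(5.0000)²)=7.4330, C_1=7.4330: taut
cable 2: √((5.5000)²+(0.0000)²)=5.5000, C_2=6.5752: slack
cable 3: √((-4.5000)²+(5.0000)²)=6.7268, C_3=6.7268: taut

2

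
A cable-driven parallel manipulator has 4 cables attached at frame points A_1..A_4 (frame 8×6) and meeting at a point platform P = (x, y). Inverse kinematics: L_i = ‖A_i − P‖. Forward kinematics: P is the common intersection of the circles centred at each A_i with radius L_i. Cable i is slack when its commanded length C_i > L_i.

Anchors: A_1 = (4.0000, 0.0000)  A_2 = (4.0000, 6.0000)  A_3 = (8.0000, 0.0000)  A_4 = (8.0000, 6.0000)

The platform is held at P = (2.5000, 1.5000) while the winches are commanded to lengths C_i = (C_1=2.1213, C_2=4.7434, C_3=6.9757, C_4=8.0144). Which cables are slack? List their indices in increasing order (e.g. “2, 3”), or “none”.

i=1: geometric 2.1213 vs commanded 2.1213 ⇒ taut
i=2: geometric 4.7434 vs commanded 4.7434 ⇒ taut
i=3: geometric 5.7009 vs commanded 6.9757 ⇒ slack
i=4: geometric 7.1063 vs commanded 8.0144 ⇒ slack

3, 4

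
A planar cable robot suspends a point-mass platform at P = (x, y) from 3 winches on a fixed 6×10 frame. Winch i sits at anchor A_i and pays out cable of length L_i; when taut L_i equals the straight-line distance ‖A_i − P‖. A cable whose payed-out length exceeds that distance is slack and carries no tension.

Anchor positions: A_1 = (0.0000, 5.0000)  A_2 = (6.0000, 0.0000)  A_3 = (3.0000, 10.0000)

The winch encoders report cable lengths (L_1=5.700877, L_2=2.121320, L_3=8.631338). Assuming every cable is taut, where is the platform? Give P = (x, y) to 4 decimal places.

(4.5000, 1.5000)

circle eqns → linear via eq_j − eq_1; set k_j = A_j·A_j − L_j²
k_1 = 0.0000+25.0000−32.5000 = -7.5000
-12.0000·x + 10.0000·y = k_1−k_2 = -39.0000
-6.0000·x − 10.0000·y = k_1−k_3 = -42.0000
solve first two rows → x=4.5000, y=1.5000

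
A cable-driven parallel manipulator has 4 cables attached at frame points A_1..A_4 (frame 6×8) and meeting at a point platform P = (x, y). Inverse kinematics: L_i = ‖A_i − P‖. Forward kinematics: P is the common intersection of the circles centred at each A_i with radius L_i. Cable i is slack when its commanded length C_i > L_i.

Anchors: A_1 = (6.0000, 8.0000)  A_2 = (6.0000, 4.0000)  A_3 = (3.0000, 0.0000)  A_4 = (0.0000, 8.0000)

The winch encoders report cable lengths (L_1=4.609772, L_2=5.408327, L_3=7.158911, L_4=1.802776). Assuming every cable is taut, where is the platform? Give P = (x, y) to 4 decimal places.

(1.5000, 7.0000)

each cable: (A_i−P)·(A_i−P) = L_i²; let c_i = ‖A_i‖²−L_i²
c_1 = 36.0000+64.0000−21.2500 = 78.7500
row 1: 0.0000x + 8.0000y = 56.0000  (c_2=22.7500)
row 2: 6.0000x + 16.0000y = 121.0000  (c_3=-42.2500)
row 3: 12.0000x + 0.0000y = 18.0000  (c_4=60.7500)
Cramer on rows 1–2 → x = 1.5000, y = 7.0000
check cable 4: ‖A_4−P‖² = 3.2500 ≈ L_4² = 3.2500 ✓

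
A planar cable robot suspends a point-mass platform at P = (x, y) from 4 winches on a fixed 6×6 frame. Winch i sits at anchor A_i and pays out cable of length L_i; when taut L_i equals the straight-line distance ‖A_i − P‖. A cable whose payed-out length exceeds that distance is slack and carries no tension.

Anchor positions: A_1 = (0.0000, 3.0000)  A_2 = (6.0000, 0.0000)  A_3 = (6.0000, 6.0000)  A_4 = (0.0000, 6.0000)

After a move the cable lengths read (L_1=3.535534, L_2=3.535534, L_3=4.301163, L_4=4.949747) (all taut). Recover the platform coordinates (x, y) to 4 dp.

each cable: (A_i−P)·(A_i−P) = L_i²; let k_i = ‖A_i‖²−L_i²
k_1 = 0.0000+9.0000−12.5000 = -3.5000
row 1: -12.0000x + 6.0000y = -27.0000  (k_2=23.5000)
row 2: -12.0000x − 6.0000y = -57.0000  (k_3=53.5000)
row 3: 0.0000x − 6.0000y = -15.0000  (k_4=11.5000)
Cramer on rows 1–2 → x = 3.5000, y = 2.5000
check cable 4: ‖A_4−P‖² = 24.5000 ≈ L_4² = 24.5000 ✓

(3.5000, 2.5000)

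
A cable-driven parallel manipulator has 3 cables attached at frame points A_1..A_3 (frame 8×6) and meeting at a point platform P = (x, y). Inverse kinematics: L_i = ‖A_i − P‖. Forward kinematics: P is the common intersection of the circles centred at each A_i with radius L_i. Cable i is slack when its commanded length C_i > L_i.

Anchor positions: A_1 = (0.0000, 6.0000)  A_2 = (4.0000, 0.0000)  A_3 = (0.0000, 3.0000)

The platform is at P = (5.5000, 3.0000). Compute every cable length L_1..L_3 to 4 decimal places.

cable 1: Δx=-5.5000, Δy=3.0000; L_1 = √(Δx²+Δy²) = 6.2650
cable 2: Δx=-1.5000, Δy=-3.0000; L_2 = √(Δx²+Δy²) = 3.3541
cable 3: Δx=-5.5000, Δy=0.0000; L_3 = √(Δx²+Δy²) = 5.5000

(6.2650, 3.3541, 5.5000)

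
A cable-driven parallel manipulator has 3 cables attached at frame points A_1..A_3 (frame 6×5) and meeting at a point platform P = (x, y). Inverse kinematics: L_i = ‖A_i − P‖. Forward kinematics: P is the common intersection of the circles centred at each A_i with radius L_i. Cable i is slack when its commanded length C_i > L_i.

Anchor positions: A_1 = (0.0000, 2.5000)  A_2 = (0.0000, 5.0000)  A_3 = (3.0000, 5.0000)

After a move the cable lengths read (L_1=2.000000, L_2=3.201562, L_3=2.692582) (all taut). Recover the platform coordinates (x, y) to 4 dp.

circle eqns → linear via eq_j − eq_1; set q_j = A_j·A_j − L_j²
q_1 = 0.0000+6.2500−4.0000 = 2.2500
0.0000·x − 5.0000·y = q_1−q_2 = -12.5000
-6.0000·x − 5.0000·y = q_1−q_3 = -24.5000
solve first two rows → x=2.0000, y=2.5000

(2.0000, 2.5000)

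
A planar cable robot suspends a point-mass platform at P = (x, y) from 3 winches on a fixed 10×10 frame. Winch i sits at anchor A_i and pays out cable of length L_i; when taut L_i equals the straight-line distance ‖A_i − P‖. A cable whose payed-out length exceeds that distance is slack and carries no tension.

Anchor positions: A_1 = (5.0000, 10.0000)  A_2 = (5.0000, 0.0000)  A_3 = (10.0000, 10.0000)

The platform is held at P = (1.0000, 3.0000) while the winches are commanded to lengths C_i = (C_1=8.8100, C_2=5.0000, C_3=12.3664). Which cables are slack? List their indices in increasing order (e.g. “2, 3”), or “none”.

i=1: geometric 8.0623 vs commanded 8.8100 ⇒ slack
i=2: geometric 5.0000 vs commanded 5.0000 ⇒ taut
i=3: geometric 11.4018 vs commanded 12.3664 ⇒ slack

1, 3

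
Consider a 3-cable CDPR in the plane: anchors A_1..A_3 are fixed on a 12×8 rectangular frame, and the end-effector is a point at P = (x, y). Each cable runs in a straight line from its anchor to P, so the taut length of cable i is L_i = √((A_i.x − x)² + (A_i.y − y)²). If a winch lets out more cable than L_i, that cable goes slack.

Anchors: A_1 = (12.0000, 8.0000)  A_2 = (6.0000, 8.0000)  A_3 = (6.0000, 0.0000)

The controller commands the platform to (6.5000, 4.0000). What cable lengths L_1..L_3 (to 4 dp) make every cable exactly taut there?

(6.8007, 4.0311, 4.0311)

cable 1: Δx=5.5000, Δy=4.0000; L_1 = √(Δx²+Δy²) = 6.8007
cable 2: Δx=-0.5000, Δy=4.0000; L_2 = √(Δx²+Δy²) = 4.0311
cable 3: Δx=-0.5000, Δy=-4.0000; L_3 = √(Δx²+Δy²) = 4.0311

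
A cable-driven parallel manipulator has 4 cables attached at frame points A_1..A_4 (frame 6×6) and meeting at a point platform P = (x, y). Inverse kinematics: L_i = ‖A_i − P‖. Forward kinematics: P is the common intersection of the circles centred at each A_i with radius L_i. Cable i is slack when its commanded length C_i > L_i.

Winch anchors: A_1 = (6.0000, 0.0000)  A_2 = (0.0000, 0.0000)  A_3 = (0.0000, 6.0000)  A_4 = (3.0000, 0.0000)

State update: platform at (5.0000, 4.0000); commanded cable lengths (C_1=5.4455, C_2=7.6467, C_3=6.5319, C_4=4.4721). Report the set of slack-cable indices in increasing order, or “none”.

cable 1: √((1.0000)²+(-4.0000)²)=4.1231, C_1=5.4455: slack
cable 2: √((-5.0000)²+(-4.0000)²)=6.4031, C_2=7.6467: slack
cable 3: √((-5.0000)²+(2.0000)²)=5.3852, C_3=6.5319: slack
cable 4: √((-2.0000)²+(-4.0000)²)=4.4721, C_4=4.4721: taut

1, 2, 3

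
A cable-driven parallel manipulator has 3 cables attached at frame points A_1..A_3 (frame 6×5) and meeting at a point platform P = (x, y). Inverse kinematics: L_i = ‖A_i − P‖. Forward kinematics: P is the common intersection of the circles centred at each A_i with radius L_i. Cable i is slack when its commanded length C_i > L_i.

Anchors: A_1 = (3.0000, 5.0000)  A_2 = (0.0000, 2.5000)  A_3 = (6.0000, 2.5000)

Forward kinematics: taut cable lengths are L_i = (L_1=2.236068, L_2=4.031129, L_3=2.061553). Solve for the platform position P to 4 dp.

(4.0000, 3.0000)

circle eqns → linear via eq_j − eq_1; set k_j = A_j·A_j − L_j²
k_1 = 9.0000+25.0000−5.0000 = 29.0000
6.0000·x + 5.0000·y = k_1−k_2 = 39.0000
-6.0000·x + 5.0000·y = k_1−k_3 = -9.0000
solve first two rows → x=4.0000, y=3.0000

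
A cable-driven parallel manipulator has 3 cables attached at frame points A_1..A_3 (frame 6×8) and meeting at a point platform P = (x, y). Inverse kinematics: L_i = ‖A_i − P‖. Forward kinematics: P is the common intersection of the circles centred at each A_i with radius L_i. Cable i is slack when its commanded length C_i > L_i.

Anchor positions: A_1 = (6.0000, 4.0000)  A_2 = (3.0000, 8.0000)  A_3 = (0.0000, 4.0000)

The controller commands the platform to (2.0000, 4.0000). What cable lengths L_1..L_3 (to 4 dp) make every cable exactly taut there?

(4.0000, 4.1231, 2.0000)

cable 1: Δx=4.0000, Δy=0.0000; L_1 = √(Δx²+Δy²) = 4.0000
cable 2: Δx=1.0000, Δy=4.0000; L_2 = √(Δx²+Δy²) = 4.1231
cable 3: Δx=-2.0000, Δy=0.0000; L_3 = √(Δx²+Δy²) = 2.0000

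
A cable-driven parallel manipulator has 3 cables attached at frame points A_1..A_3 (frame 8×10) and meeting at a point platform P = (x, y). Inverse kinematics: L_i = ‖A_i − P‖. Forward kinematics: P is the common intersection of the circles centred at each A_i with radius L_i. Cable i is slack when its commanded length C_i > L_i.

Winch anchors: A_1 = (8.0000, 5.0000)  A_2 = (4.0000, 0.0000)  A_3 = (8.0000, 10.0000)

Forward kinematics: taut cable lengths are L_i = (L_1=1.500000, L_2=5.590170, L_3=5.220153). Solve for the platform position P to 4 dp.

each cable: (A_i−P)·(A_i−P) = L_i²; let k_i = ‖A_i‖²−L_i²
k_1 = 64.0000+25.0000−2.2500 = 86.7500
row 1: 8.0000x + 10.0000y = 102.0000  (k_2=-15.2500)
row 2: 0.0000x − 10.0000y = -50.0000  (k_3=136.7500)
Cramer on rows 1–2 → x = 6.5000, y = 5.0000

(6.5000, 5.0000)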